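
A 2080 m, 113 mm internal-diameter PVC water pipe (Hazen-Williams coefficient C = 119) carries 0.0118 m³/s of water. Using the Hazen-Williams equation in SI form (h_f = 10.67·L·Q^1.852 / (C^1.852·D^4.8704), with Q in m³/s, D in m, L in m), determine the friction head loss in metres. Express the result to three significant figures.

h_f = 10.67·2080·0.0118^1.852 / (119^1.852·0.113^4.8704) = 34.94 m

h_f ≈ 34.9 m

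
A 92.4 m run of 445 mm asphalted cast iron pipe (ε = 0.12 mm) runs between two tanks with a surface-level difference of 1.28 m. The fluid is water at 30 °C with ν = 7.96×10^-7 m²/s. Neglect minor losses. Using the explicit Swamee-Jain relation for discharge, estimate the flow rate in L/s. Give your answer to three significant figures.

Swamee-Jain (Type II): Q = -0.965·√(gD⁵h_f/L)·ln[ε/(3.7D) + √(3.17ν²L/(gD³h_f))]
√(gD⁵h_f/L) = √(9.81·0.445⁵·1.28/92.4) = 0.04870
ε/(3.7D) = 7.29×10^-5; √(3.17ν²L/(gD³h_f)) = 1.30×10^-5
Q = -0.965·0.04870·ln(8.583×10^-5) = 0.4400 m³/s
Check: V = 2.83 m/s, Re = 1.58×10^6, f = 0.01520, h_f = 1.29 m ≈ 1.28 m ✓

Q ≈ 440 L/s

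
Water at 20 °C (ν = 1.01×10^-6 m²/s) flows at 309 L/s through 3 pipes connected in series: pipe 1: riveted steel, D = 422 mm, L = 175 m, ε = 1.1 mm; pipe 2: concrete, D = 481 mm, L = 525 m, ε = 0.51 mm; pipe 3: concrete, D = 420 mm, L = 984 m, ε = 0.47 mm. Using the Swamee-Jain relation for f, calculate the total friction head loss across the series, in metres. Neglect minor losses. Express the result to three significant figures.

Pipe 1: V = 2.209 m/s, Re = 9.23×10^5, ε/D = 0.00261, f = 0.02540, h_1 = f(L/D)V²/2g = 2.620 m
Pipe 2: V = 1.701 m/s, Re = 8.10×10^5, ε/D = 0.00106, f = 0.02038, h_2 = f(L/D)V²/2g = 3.278 m
Pipe 3: V = 2.230 m/s, Re = 9.27×10^5, ε/D = 0.00112, f = 0.02058, h_3 = f(L/D)V²/2g = 12.22 m
Series → Q common, losses add: H = Σh = 18.12 m

H ≈ 18.1 m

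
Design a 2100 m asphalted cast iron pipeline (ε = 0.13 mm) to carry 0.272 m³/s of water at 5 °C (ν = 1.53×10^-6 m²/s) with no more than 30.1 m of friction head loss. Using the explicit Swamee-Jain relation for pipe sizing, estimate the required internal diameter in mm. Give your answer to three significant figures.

Swamee-Jain (Type III): D = 0.66·[ε^1.25·(LQ²/(gh_f))^4.75 + ν·Q^9.4·(L/(gh_f))^5.2]^0.04
LQ²/(gh_f) = 0.5262; L/(gh_f) = 7.112
Term 1 = ε^1.25·(…)^4.75 = 6.57×10^-7; Term 2 = ν·Q^9.4·(…)^5.2 = 2.00×10^-7
D = 0.66·(6.57×10^-7 + 2.00×10^-7)^0.04 = 0.3774 m = 377 mm
Check: V = 2.43 m/s, Re = 6.00×10^5, f = 0.01653, h_f = 27.7 m ≈ 30.1 m ✓

D ≈ 377 mm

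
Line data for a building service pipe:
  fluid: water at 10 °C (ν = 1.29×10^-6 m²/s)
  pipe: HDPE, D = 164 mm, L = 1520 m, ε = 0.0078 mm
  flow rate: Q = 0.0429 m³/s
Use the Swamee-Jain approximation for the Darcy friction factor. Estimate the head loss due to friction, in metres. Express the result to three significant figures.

h_f ≈ 29.8 m

V = 4Q/(πD²) = 4·0.0429/(π·0.164²) = 2.031 m/s
Re = VD/ν = 2.031·0.164/1.29×10^-6 = 2.58×10^5 → turbulent
ε/D = 0.0078/164 = 4.76×10^-5
Swamee-Jain: f = 0.01528
h_f = f(L/D)V²/(2g) = 0.01528·(1520/0.164)·2.031²/(2·9.81) = 29.77 m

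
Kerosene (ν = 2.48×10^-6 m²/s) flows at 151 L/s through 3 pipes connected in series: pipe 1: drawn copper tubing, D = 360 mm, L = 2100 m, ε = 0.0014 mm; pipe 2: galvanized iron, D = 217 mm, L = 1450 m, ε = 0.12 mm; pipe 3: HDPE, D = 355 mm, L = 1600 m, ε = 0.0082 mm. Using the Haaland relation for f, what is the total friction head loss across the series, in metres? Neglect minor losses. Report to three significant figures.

H ≈ 122 m

Pipe 1: V = 1.483 m/s, Re = 2.15×10^5, ε/D = 3.89×10^-6, f = 0.01530, h_1 = f(L/D)V²/2g = 10.01 m
Pipe 2: V = 4.083 m/s, Re = 3.57×10^5, ε/D = 5.53×10^-4, f = 0.01819, h_2 = f(L/D)V²/2g = 103.3 m
Pipe 3: V = 1.526 m/s, Re = 2.18×10^5, ε/D = 2.31×10^-5, f = 0.01539, h_3 = f(L/D)V²/2g = 8.229 m
Series → Q common, losses add: H = Σh = 121.5 m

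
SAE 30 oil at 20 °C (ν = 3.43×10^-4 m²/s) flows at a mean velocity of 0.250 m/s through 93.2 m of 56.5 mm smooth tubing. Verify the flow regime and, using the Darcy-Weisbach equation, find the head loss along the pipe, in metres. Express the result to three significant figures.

Re = VD/ν = 0.250·0.05650/3.43×10^-4 = 41.2 → laminar (Re < 2300)
f = 64/Re = 1.554
h_f = f(L/D)V²/(2g) = 1.554·(93.2/0.05650)·0.250²/(2·9.81) = 8.166 m

h_f ≈ 8.17 m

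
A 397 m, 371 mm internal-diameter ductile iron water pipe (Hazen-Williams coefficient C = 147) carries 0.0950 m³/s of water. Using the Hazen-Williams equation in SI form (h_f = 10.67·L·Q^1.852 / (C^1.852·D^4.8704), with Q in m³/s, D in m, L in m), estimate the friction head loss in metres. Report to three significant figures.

h_f = 10.67·397·0.0950^1.852 / (147^1.852·0.371^4.8704) = 0.6564 m

h_f ≈ 0.656 m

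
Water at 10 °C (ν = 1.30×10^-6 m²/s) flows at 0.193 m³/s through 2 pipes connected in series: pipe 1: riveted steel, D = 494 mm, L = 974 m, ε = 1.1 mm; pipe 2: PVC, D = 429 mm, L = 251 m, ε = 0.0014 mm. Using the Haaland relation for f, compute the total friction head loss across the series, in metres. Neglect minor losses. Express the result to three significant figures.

H ≈ 3.21 m

Pipe 1: V = 1.007 m/s, Re = 3.83×10^5, ε/D = 0.00223, f = 0.02454, h_1 = f(L/D)V²/2g = 2.501 m
Pipe 2: V = 1.335 m/s, Re = 4.41×10^5, ε/D = 3.26×10^-6, f = 0.01340, h_2 = f(L/D)V²/2g = 0.7122 m
Series → Q common, losses add: H = Σh = 3.213 m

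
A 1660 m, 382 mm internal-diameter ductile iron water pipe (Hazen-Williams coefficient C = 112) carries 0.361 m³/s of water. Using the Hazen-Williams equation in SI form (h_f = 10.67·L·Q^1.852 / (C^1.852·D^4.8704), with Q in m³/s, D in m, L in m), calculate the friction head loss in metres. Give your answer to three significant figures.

h_f ≈ 46.7 m

h_f = 10.67·1660·0.361^1.852 / (112^1.852·0.382^4.8704) = 46.68 m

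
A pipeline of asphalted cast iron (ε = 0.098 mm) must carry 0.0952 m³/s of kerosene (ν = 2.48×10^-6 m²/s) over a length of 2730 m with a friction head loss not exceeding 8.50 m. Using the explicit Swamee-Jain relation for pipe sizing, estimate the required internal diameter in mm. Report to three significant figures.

Swamee-Jain (Type III): D = 0.66·[ε^1.25·(LQ²/(gh_f))^4.75 + ν·Q^9.4·(L/(gh_f))^5.2]^0.04
LQ²/(gh_f) = 0.2967; L/(gh_f) = 32.74
Term 1 = ε^1.25·(…)^4.75 = 3.04×10^-8; Term 2 = ν·Q^9.4·(…)^5.2 = 4.70×10^-8
D = 0.66·(3.04×10^-8 + 4.70×10^-8)^0.04 = 0.3428 m = 343 mm
Check: V = 1.03 m/s, Re = 1.43×10^5, f = 0.01847, h_f = 7.97 m ≈ 8.50 m ✓

D ≈ 343 mm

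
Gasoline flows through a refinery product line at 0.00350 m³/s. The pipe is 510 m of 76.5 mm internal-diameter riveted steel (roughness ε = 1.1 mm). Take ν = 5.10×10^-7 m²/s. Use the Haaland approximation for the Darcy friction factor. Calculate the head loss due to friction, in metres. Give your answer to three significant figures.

V = 4Q/(πD²) = 4·0.00350/(π·0.0765²) = 0.7615 m/s
Re = VD/ν = 0.7615·0.0765/5.10×10^-7 = 1.14×10^5 → turbulent
ε/D = 1.1/76.5 = 0.0144
Haaland: f = 0.04351
h_f = f(L/D)V²/(2g) = 0.04351·(510/0.0765)·0.7615²/(2·9.81) = 8.573 m

h_f ≈ 8.57 m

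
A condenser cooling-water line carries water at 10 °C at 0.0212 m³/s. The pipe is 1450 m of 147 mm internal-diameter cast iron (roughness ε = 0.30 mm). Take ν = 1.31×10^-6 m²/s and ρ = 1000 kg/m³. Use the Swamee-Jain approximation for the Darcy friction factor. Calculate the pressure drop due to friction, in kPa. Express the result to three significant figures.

Δp ≈ 192 kPa

V = 4Q/(πD²) = 4·0.0212/(π·0.147²) = 1.249 m/s
Re = VD/ν = 1.249·0.147/1.31×10^-6 = 1.40×10^5 → turbulent
ε/D = 0.30/147 = 0.00204
Swamee-Jain: f = 0.02497
h_f = f(L/D)V²/(2g) = 0.02497·(1450/0.147)·1.249²/(2·9.81) = 19.59 m
Δp = ρg·h_f = 1000·9.81·19.59 = 192.2 kPa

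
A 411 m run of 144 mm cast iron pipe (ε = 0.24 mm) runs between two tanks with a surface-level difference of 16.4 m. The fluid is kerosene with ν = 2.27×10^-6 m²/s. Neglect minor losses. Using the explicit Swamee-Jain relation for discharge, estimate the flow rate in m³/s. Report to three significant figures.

Q ≈ 0.0355 m³/s

Swamee-Jain (Type II): Q = -0.965·√(gD⁵h_f/L)·ln[ε/(3.7D) + √(3.17ν²L/(gD³h_f))]
√(gD⁵h_f/L) = √(9.81·0.144⁵·16.4/411) = 0.004923
ε/(3.7D) = 4.50×10^-4; √(3.17ν²L/(gD³h_f)) = 1.18×10^-4
Q = -0.965·0.004923·ln(5.687×10^-4) = 0.03550 m³/s
Check: V = 2.18 m/s, Re = 1.38×10^5, f = 0.02393, h_f = 16.5 m ≈ 16.4 m ✓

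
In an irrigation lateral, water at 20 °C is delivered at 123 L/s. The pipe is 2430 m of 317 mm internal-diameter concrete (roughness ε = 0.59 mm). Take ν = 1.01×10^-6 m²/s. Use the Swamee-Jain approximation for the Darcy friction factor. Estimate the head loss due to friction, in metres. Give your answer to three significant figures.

V = 4Q/(πD²) = 4·0.123/(π·0.317²) = 1.558 m/s
Re = VD/ν = 1.558·0.317/1.01×10^-6 = 4.89×10^5 → turbulent
ε/D = 0.59/317 = 0.00186
Swamee-Jain: f = 0.02349
h_f = f(L/D)V²/(2g) = 0.02349·(2430/0.317)·1.558²/(2·9.81) = 22.29 m

h_f ≈ 22.3 m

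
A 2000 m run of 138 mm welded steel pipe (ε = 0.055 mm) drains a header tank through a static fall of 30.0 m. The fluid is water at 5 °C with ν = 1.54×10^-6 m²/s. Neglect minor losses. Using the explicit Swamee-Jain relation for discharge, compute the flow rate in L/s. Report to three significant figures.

Swamee-Jain (Type II): Q = -0.965·√(gD⁵h_f/L)·ln[ε/(3.7D) + √(3.17ν²L/(gD³h_f))]
√(gD⁵h_f/L) = √(9.81·0.138⁵·30.0/2000) = 0.002714
ε/(3.7D) = 1.08×10^-4; √(3.17ν²L/(gD³h_f)) = 1.39×10^-4
Q = -0.965·0.002714·ln(2.471×10^-4) = 0.02175 m³/s
Check: V = 1.45 m/s, Re = 1.30×10^5, f = 0.01928, h_f = 30.1 m ≈ 30.0 m ✓

Q ≈ 21.8 L/s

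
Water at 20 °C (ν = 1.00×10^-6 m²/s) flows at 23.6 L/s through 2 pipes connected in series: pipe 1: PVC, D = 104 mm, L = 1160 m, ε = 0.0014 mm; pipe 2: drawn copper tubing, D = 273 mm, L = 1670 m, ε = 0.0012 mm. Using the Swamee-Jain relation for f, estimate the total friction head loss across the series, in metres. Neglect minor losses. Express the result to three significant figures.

Pipe 1: V = 2.778 m/s, Re = 2.89×10^5, ε/D = 1.35×10^-5, f = 0.01463, h_1 = f(L/D)V²/2g = 64.19 m
Pipe 2: V = 0.4032 m/s, Re = 1.10×10^5, ε/D = 4.40×10^-6, f = 0.01754, h_2 = f(L/D)V²/2g = 0.8889 m
Series → Q common, losses add: H = Σh = 65.08 m

H ≈ 65.1 m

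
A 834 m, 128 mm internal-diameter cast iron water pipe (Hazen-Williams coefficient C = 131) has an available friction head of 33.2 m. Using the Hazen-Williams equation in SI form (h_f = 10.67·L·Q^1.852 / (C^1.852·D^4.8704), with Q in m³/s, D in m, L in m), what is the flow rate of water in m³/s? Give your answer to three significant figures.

Q ≈ 0.0287 m³/s

Rearranging: Q = [h_f·C^1.852·D^4.8704 / (10.67·L)]^(1/1.852)
Q = [33.2·131^1.852·0.128^4.8704 / (10.67·834)]^0.540 = 0.02873 m³/s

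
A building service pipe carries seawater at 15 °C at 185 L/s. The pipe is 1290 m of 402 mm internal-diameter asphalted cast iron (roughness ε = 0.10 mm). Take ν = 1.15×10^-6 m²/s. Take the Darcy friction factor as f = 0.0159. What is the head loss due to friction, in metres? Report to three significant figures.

V = 4Q/(πD²) = 4·0.185/(π·0.402²) = 1.458 m/s
h_f = f(L/D)V²/(2g) = 0.01590·(1290/0.402)·1.458²/(2·9.81) = 5.525 m

h_f ≈ 5.52 m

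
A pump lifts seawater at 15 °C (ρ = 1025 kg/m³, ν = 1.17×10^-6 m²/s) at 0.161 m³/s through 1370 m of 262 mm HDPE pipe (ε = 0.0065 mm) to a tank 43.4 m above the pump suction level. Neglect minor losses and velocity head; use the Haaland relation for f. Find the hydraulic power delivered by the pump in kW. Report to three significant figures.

V = 4Q/(πD²) = 2.986 m/s; Re = 6.69×10^5; ε/D = 2.48×10^-5; f = 0.01277
h_f = f(L/D)V²/2g = 30.35 m
Total head H = z + h_f = 43.4 + 30.35 = 73.75 m
P_hyd = ρgQH = 1025·9.81·0.161·73.75 = 119.4 kW

P_hyd ≈ 119 kW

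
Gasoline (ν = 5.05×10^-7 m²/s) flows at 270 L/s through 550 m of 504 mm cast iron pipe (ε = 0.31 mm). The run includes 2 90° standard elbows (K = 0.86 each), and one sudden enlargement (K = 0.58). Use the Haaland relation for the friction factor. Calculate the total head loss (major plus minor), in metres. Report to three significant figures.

H_L ≈ 2.03 m

V = 4Q/(πD²) = 1.353 m/s; V²/2g = 0.09335 m
Re = 1.35×10^6, ε/D = 6.15×10^-4 → f = 0.01782 (Haaland)
Major: h_f = f(L/D)·V²/2g = 0.01782·1091·0.09335 = 1.816 m
Minor: ΣK = 2.30; h_m = ΣK·V²/2g = 0.2147 m
Total H_L = 1.816 + 0.2147 = 2.030 m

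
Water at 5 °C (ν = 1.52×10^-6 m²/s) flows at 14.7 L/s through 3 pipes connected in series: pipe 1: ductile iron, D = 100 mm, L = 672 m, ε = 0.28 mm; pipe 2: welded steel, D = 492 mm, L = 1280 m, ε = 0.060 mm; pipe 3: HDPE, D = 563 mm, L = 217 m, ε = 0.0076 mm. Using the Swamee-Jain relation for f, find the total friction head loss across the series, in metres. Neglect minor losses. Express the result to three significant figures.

Pipe 1: V = 1.872 m/s, Re = 1.23×10^5, ε/D = 0.00280, f = 0.02701, h_1 = f(L/D)V²/2g = 32.41 m
Pipe 2: V = 0.07732 m/s, Re = 2.50×10^4, ε/D = 1.22×10^-4, f = 0.02476, h_2 = f(L/D)V²/2g = 0.01963 m
Pipe 3: V = 0.05905 m/s, Re = 2.19×10^4, ε/D = 1.35×10^-5, f = 0.02528, h_3 = f(L/D)V²/2g = 0.001732 m
Series → Q common, losses add: H = Σh = 32.43 m

H ≈ 32.4 m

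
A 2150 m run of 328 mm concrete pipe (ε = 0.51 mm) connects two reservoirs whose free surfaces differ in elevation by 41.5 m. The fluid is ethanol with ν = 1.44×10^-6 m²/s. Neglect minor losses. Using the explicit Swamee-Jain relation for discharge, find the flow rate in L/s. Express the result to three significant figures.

Swamee-Jain (Type II): Q = -0.965·√(gD⁵h_f/L)·ln[ε/(3.7D) + √(3.17ν²L/(gD³h_f))]
√(gD⁵h_f/L) = √(9.81·0.328⁵·41.5/2150) = 0.02681
ε/(3.7D) = 4.20×10^-4; √(3.17ν²L/(gD³h_f)) = 3.14×10^-5
Q = -0.965·0.02681·ln(4.516×10^-4) = 0.1993 m³/s
Check: V = 2.36 m/s, Re = 5.37×10^5, f = 0.02245, h_f = 41.7 m ≈ 41.5 m ✓

Q ≈ 199 L/s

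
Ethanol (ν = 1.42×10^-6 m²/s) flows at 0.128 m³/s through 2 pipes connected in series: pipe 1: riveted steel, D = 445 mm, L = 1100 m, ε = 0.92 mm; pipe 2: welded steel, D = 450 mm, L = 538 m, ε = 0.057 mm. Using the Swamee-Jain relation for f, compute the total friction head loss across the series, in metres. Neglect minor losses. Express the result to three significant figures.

H ≈ 2.72 m

Pipe 1: V = 0.8230 m/s, Re = 2.58×10^5, ε/D = 0.00207, f = 0.02447, h_1 = f(L/D)V²/2g = 2.088 m
Pipe 2: V = 0.8048 m/s, Re = 2.55×10^5, ε/D = 1.27×10^-4, f = 0.01603, h_2 = f(L/D)V²/2g = 0.6327 m
Series → Q common, losses add: H = Σh = 2.721 m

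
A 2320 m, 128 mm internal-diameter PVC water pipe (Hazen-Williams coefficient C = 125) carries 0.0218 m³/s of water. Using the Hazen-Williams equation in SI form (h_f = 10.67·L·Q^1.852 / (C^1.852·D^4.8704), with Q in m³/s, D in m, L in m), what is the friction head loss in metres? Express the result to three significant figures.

h_f = 10.67·2320·0.0218^1.852 / (125^1.852·0.128^4.8704) = 60.43 m

h_f ≈ 60.4 m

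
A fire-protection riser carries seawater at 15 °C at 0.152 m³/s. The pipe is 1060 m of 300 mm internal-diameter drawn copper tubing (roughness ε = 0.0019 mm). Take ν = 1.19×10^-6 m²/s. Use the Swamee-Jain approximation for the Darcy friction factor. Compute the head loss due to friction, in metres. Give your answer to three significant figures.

V = 4Q/(πD²) = 4·0.152/(π·0.300²) = 2.150 m/s
Re = VD/ν = 2.150·0.300/1.19×10^-6 = 5.42×10^5 → turbulent
ε/D = 0.0019/300 = 6.33×10^-6
Swamee-Jain: f = 0.01301
h_f = f(L/D)V²/(2g) = 0.01301·(1060/0.300)·2.150²/(2·9.81) = 10.83 m

h_f ≈ 10.8 m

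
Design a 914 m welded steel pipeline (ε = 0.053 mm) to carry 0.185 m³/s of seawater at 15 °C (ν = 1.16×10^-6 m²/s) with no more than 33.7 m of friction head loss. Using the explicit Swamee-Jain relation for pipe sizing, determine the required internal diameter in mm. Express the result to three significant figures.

D ≈ 262 mm

Swamee-Jain (Type III): D = 0.66·[ε^1.25·(LQ²/(gh_f))^4.75 + ν·Q^9.4·(L/(gh_f))^5.2]^0.04
LQ²/(gh_f) = 0.09462; L/(gh_f) = 2.765
Term 1 = ε^1.25·(…)^4.75 = 6.18×10^-11; Term 2 = ν·Q^9.4·(…)^5.2 = 2.97×10^-11
D = 0.66·(6.18×10^-11 + 2.97×10^-11)^0.04 = 0.2618 m = 262 mm
Check: V = 3.44 m/s, Re = 7.76×10^5, f = 0.01503, h_f = 31.6 m ≈ 33.7 m ✓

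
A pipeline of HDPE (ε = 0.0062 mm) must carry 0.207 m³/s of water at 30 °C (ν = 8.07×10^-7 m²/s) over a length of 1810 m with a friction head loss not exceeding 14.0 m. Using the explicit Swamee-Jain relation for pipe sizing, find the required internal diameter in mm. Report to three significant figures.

D ≈ 357 mm

Swamee-Jain (Type III): D = 0.66·[ε^1.25·(LQ²/(gh_f))^4.75 + ν·Q^9.4·(L/(gh_f))^5.2]^0.04
LQ²/(gh_f) = 0.5647; L/(gh_f) = 13.18
Term 1 = ε^1.25·(…)^4.75 = 2.05×10^-8; Term 2 = ν·Q^9.4·(…)^5.2 = 2.00×10^-7
D = 0.66·(2.05×10^-8 + 2.00×10^-7)^0.04 = 0.3575 m = 357 mm
Check: V = 2.06 m/s, Re = 9.14×10^5, f = 0.01218, h_f = 13.4 m ≈ 14.0 m ✓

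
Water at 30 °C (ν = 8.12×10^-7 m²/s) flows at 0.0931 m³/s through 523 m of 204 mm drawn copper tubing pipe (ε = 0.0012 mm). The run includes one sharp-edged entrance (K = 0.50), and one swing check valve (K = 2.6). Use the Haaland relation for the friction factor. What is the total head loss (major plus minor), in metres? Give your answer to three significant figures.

V = 4Q/(πD²) = 2.848 m/s; V²/2g = 0.4135 m
Re = 7.16×10^5, ε/D = 5.88×10^-6 → f = 0.01235 (Haaland)
Major: h_f = f(L/D)·V²/2g = 0.01235·2564·0.4135 = 13.09 m
Minor: ΣK = 3.10; h_m = ΣK·V²/2g = 1.282 m
Total H_L = 13.09 + 1.282 = 14.37 m

H_L ≈ 14.4 m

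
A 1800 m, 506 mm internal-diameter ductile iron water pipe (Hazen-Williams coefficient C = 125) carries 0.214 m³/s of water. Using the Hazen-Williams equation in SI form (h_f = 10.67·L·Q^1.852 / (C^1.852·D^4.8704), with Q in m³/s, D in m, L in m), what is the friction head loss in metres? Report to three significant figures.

h_f ≈ 3.99 m

h_f = 10.67·1800·0.214^1.852 / (125^1.852·0.506^4.8704) = 3.988 m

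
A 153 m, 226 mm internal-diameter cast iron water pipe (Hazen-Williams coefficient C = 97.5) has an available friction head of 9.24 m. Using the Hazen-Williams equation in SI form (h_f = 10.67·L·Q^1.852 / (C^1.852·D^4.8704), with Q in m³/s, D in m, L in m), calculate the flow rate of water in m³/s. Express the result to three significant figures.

Q ≈ 0.119 m³/s

Rearranging: Q = [h_f·C^1.852·D^4.8704 / (10.67·L)]^(1/1.852)
Q = [9.24·97.5^1.852·0.226^4.8704 / (10.67·153)]^0.540 = 0.1194 m³/s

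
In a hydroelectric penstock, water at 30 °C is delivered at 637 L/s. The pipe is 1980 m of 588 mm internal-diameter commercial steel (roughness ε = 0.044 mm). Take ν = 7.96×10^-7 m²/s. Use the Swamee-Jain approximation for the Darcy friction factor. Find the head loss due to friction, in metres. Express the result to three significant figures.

h_f ≈ 11.8 m

V = 4Q/(πD²) = 4·0.637/(π·0.588²) = 2.346 m/s
Re = VD/ν = 2.346·0.588/7.96×10^-7 = 1.73×10^6 → turbulent
ε/D = 0.044/588 = 7.48×10^-5
Swamee-Jain: f = 0.01253
h_f = f(L/D)V²/(2g) = 0.01253·(1980/0.588)·2.346²/(2·9.81) = 11.84 m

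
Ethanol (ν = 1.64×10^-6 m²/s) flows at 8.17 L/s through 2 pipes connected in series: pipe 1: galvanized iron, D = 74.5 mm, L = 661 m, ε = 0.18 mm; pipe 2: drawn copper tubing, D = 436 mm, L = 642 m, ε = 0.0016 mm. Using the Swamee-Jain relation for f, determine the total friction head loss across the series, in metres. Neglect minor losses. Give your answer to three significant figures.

H ≈ 42.3 m

Pipe 1: V = 1.874 m/s, Re = 8.51×10^4, ε/D = 0.00242, f = 0.02663, h_1 = f(L/D)V²/2g = 42.30 m
Pipe 2: V = 0.05472 m/s, Re = 1.45×10^4, ε/D = 3.67×10^-6, f = 0.02802, h_2 = f(L/D)V²/2g = 0.006296 m
Series → Q common, losses add: H = Σh = 42.30 m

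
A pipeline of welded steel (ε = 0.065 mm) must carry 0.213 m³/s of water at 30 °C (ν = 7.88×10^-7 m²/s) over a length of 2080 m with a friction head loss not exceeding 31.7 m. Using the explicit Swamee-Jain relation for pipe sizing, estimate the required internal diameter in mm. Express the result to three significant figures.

D ≈ 329 mm

Swamee-Jain (Type III): D = 0.66·[ε^1.25·(LQ²/(gh_f))^4.75 + ν·Q^9.4·(L/(gh_f))^5.2]^0.04
LQ²/(gh_f) = 0.3035; L/(gh_f) = 6.689
Term 1 = ε^1.25·(…)^4.75 = 2.02×10^-8; Term 2 = ν·Q^9.4·(…)^5.2 = 7.50×10^-9
D = 0.66·(2.02×10^-8 + 7.50×10^-9)^0.04 = 0.3291 m = 329 mm
Check: V = 2.50 m/s, Re = 1.05×10^6, f = 0.01471, h_f = 29.7 m ≈ 31.7 m ✓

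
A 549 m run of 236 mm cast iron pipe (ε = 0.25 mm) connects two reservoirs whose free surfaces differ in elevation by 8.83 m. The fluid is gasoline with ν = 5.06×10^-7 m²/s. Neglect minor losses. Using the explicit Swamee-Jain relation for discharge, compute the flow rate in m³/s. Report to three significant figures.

Q ≈ 0.0839 m³/s

Swamee-Jain (Type II): Q = -0.965·√(gD⁵h_f/L)·ln[ε/(3.7D) + √(3.17ν²L/(gD³h_f))]
√(gD⁵h_f/L) = √(9.81·0.236⁵·8.83/549) = 0.01075
ε/(3.7D) = 2.86×10^-4; √(3.17ν²L/(gD³h_f)) = 1.98×10^-5
Q = -0.965·0.01075·ln(3.061×10^-4) = 0.08392 m³/s
Check: V = 1.92 m/s, Re = 8.95×10^5, f = 0.02033, h_f = 8.87 m ≈ 8.83 m ✓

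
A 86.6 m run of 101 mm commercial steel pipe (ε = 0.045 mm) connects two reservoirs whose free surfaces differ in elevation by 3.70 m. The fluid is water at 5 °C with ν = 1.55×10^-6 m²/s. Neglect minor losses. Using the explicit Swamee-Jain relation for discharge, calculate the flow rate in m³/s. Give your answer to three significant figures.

Q ≈ 0.0168 m³/s

Swamee-Jain (Type II): Q = -0.965·√(gD⁵h_f/L)·ln[ε/(3.7D) + √(3.17ν²L/(gD³h_f))]
√(gD⁵h_f/L) = √(9.81·0.101⁵·3.70/86.6) = 0.002099
ε/(3.7D) = 1.20×10^-4; √(3.17ν²L/(gD³h_f)) = 1.33×10^-4
Q = -0.965·0.002099·ln(2.532×10^-4) = 0.01677 m³/s
Check: V = 2.09 m/s, Re = 1.36×10^5, f = 0.01941, h_f = 3.72 m ≈ 3.70 m ✓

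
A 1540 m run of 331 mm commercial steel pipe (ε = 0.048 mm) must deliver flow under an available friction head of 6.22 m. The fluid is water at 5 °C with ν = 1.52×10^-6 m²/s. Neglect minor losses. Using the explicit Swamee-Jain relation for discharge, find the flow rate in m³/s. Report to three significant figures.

Q ≈ 0.110 m³/s

Swamee-Jain (Type II): Q = -0.965·√(gD⁵h_f/L)·ln[ε/(3.7D) + √(3.17ν²L/(gD³h_f))]
√(gD⁵h_f/L) = √(9.81·0.331⁵·6.22/1540) = 0.01255
ε/(3.7D) = 3.92×10^-5; √(3.17ν²L/(gD³h_f)) = 7.14×10^-5
Q = -0.965·0.01255·ln(1.106×10^-4) = 0.1103 m³/s
Check: V = 1.28 m/s, Re = 2.79×10^5, f = 0.01599, h_f = 6.23 m ≈ 6.22 m ✓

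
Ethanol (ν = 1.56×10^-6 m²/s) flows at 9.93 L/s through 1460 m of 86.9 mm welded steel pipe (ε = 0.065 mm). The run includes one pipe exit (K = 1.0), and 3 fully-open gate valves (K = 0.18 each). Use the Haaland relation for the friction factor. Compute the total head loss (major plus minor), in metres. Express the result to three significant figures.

V = 4Q/(πD²) = 1.674 m/s; V²/2g = 0.1429 m
Re = 9.33×10^4, ε/D = 7.48×10^-4 → f = 0.02121 (Haaland)
Major: h_f = f(L/D)·V²/2g = 0.02121·16801·0.1429 = 50.92 m
Minor: ΣK = 1.54; h_m = ΣK·V²/2g = 0.2200 m
Total H_L = 50.92 + 0.2200 = 51.14 m

H_L ≈ 51.1 m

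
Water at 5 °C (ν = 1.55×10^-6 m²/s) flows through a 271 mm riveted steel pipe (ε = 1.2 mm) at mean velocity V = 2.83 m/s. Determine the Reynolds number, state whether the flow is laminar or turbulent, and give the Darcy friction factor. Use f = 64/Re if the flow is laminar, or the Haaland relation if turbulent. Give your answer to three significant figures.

Re ≈ 4.95×10^5; turbulent; f ≈ 0.0295

Re = VD/ν = 2.830·0.271/1.55×10^-6 = 4.95×10^5
Re > 4000 → turbulent; ε/D = 0.00443
Haaland: f = 0.02953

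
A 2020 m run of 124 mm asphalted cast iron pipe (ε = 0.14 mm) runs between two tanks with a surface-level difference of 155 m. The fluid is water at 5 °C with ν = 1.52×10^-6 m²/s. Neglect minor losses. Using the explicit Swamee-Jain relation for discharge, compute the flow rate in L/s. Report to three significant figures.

Q ≈ 35.7 L/s

Swamee-Jain (Type II): Q = -0.965·√(gD⁵h_f/L)·ln[ε/(3.7D) + √(3.17ν²L/(gD³h_f))]
√(gD⁵h_f/L) = √(9.81·0.124⁵·155/2020) = 0.004698
ε/(3.7D) = 3.05×10^-4; √(3.17ν²L/(gD³h_f)) = 7.14×10^-5
Q = -0.965·0.004698·ln(3.766×10^-4) = 0.03574 m³/s
Check: V = 2.96 m/s, Re = 2.41×10^5, f = 0.02147, h_f = 156 m ≈ 155 m ✓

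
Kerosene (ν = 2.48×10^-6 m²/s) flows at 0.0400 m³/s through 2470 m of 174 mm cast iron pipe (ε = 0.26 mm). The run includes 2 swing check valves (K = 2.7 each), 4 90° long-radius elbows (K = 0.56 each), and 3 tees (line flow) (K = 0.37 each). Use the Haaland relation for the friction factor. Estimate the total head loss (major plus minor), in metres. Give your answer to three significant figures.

H_L ≈ 49.0 m

V = 4Q/(πD²) = 1.682 m/s; V²/2g = 0.1442 m
Re = 1.18×10^5, ε/D = 0.00149 → f = 0.02330 (Haaland)
Major: h_f = f(L/D)·V²/2g = 0.02330·14195·0.1442 = 47.71 m
Minor: ΣK = 8.75; h_m = ΣK·V²/2g = 1.262 m
Total H_L = 47.71 + 1.262 = 48.97 m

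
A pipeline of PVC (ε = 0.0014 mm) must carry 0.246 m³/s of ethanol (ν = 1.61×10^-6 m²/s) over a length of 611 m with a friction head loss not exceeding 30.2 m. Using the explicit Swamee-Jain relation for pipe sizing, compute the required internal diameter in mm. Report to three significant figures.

Swamee-Jain (Type III): D = 0.66·[ε^1.25·(LQ²/(gh_f))^4.75 + ν·Q^9.4·(L/(gh_f))^5.2]^0.04
LQ²/(gh_f) = 0.1248; L/(gh_f) = 2.062
Term 1 = ε^1.25·(…)^4.75 = 2.45×10^-12; Term 2 = ν·Q^9.4·(…)^5.2 = 1.31×10^-10
D = 0.66·(2.45×10^-12 + 1.31×10^-10)^0.04 = 0.2658 m = 266 mm
Check: V = 4.43 m/s, Re = 7.32×10^5, f = 0.01235, h_f = 28.5 m ≈ 30.2 m ✓

D ≈ 266 mm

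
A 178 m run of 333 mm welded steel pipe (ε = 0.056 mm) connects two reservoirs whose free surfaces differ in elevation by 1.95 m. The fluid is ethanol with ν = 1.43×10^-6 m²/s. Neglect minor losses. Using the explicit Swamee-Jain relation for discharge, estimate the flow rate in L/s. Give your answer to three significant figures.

Q ≈ 190 L/s

Swamee-Jain (Type II): Q = -0.965·√(gD⁵h_f/L)·ln[ε/(3.7D) + √(3.17ν²L/(gD³h_f))]
√(gD⁵h_f/L) = √(9.81·0.333⁵·1.95/178) = 0.02098
ε/(3.7D) = 4.55×10^-5; √(3.17ν²L/(gD³h_f)) = 4.04×10^-5
Q = -0.965·0.02098·ln(8.587×10^-5) = 0.1895 m³/s
Check: V = 2.18 m/s, Re = 5.07×10^5, f = 0.01518, h_f = 1.96 m ≈ 1.95 m ✓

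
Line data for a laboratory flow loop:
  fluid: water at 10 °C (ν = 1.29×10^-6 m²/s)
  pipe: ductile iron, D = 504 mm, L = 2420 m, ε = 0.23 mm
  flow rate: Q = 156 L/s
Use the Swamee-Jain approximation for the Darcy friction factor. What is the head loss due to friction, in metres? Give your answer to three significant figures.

V = 4Q/(πD²) = 4·0.156/(π·0.504²) = 0.7819 m/s
Re = VD/ν = 0.7819·0.504/1.29×10^-6 = 3.06×10^5 → turbulent
ε/D = 0.23/504 = 4.56×10^-4
Swamee-Jain: f = 0.01805
h_f = f(L/D)V²/(2g) = 0.01805·(2420/0.504)·0.7819²/(2·9.81) = 2.701 m

h_f ≈ 2.70 m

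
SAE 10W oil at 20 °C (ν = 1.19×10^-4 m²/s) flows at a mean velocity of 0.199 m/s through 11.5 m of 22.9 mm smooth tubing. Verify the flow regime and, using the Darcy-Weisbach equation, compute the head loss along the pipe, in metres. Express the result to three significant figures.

h_f ≈ 1.69 m

Re = VD/ν = 0.199·0.02290/1.19×10^-4 = 38.3 → laminar (Re < 2300)
f = 64/Re = 1.671
h_f = f(L/D)V²/(2g) = 1.671·(11.5/0.02290)·0.199²/(2·9.81) = 1.694 m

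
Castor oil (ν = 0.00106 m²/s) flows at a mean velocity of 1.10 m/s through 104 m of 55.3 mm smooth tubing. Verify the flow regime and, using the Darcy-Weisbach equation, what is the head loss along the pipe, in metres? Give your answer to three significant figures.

h_f ≈ 129 m

Re = VD/ν = 1.10·0.05530/0.00106 = 57.4 → laminar (Re < 2300)
f = 64/Re = 1.115
h_f = f(L/D)V²/(2g) = 1.115·(104/0.05530)·1.10²/(2·9.81) = 129.3 m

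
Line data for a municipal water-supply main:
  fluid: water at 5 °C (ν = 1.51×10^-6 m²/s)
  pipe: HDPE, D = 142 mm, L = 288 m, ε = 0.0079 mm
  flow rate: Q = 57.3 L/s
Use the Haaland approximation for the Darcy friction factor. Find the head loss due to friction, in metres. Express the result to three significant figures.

V = 4Q/(πD²) = 4·0.0573/(π·0.142²) = 3.618 m/s
Re = VD/ν = 3.618·0.142/1.51×10^-6 = 3.40×10^5 → turbulent
ε/D = 0.0079/142 = 5.56×10^-5
Haaland: f = 0.01454
h_f = f(L/D)V²/(2g) = 0.01454·(288/0.142)·3.618²/(2·9.81) = 19.68 m

h_f ≈ 19.7 m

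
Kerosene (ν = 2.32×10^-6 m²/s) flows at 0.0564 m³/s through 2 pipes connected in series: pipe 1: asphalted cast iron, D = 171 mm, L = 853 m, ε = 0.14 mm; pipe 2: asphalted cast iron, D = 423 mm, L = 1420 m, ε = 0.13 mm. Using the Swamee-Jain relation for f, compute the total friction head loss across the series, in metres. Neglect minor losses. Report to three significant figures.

H ≈ 32.1 m

Pipe 1: V = 2.456 m/s, Re = 1.81×10^5, ε/D = 8.19×10^-4, f = 0.02059, h_1 = f(L/D)V²/2g = 31.57 m
Pipe 2: V = 0.4013 m/s, Re = 7.32×10^4, ε/D = 3.07×10^-4, f = 0.02052, h_2 = f(L/D)V²/2g = 0.5656 m
Series → Q common, losses add: H = Σh = 32.14 m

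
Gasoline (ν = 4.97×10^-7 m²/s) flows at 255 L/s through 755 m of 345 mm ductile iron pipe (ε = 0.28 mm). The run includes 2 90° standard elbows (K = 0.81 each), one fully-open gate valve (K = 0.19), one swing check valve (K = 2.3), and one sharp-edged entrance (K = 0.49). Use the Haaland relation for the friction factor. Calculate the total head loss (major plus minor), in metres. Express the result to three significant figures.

H_L ≈ 17.4 m

V = 4Q/(πD²) = 2.728 m/s; V²/2g = 0.3792 m
Re = 1.89×10^6, ε/D = 8.12×10^-4 → f = 0.01888 (Haaland)
Major: h_f = f(L/D)·V²/2g = 0.01888·2188·0.3792 = 15.67 m
Minor: ΣK = 4.60; h_m = ΣK·V²/2g = 1.745 m
Total H_L = 15.67 + 1.745 = 17.41 m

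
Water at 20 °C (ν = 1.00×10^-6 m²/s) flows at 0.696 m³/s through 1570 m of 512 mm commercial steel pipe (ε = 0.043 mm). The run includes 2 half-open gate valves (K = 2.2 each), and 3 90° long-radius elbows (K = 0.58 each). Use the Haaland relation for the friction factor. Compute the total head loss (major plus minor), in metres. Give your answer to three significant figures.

V = 4Q/(πD²) = 3.380 m/s; V²/2g = 0.5825 m
Re = 1.73×10^6, ε/D = 8.40×10^-5 → f = 0.01255 (Haaland)
Major: h_f = f(L/D)·V²/2g = 0.01255·3066·0.5825 = 22.41 m
Minor: ΣK = 6.14; h_m = ΣK·V²/2g = 3.576 m
Total H_L = 22.41 + 3.576 = 25.99 m

H_L ≈ 26.0 m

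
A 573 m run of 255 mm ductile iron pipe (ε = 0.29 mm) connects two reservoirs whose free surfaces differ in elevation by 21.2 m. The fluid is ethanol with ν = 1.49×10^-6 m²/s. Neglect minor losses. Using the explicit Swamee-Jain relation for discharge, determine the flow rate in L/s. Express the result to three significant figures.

Swamee-Jain (Type II): Q = -0.965·√(gD⁵h_f/L)·ln[ε/(3.7D) + √(3.17ν²L/(gD³h_f))]
√(gD⁵h_f/L) = √(9.81·0.255⁵·21.2/573) = 0.01978
ε/(3.7D) = 3.07×10^-4; √(3.17ν²L/(gD³h_f)) = 3.42×10^-5
Q = -0.965·0.01978·ln(3.416×10^-4) = 0.1524 m³/s
Check: V = 2.98 m/s, Re = 5.11×10^5, f = 0.02092, h_f = 21.3 m ≈ 21.2 m ✓

Q ≈ 152 L/s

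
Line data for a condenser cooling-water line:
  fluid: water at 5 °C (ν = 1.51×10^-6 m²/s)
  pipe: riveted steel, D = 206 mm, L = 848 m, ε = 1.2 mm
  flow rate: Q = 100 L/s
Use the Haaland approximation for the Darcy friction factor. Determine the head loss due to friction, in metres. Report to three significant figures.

h_f ≈ 60.6 m

V = 4Q/(πD²) = 4·0.100/(π·0.206²) = 3.000 m/s
Re = VD/ν = 3.000·0.206/1.51×10^-6 = 4.09×10^5 → turbulent
ε/D = 1.2/206 = 0.00583
Haaland: f = 0.03208
h_f = f(L/D)V²/(2g) = 0.03208·(848/0.206)·3.000²/(2·9.81) = 60.59 m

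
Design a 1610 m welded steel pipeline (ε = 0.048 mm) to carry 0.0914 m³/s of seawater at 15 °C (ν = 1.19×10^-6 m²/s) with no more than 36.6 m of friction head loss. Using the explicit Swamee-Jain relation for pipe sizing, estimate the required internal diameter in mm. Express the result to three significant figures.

D ≈ 220 mm

Swamee-Jain (Type III): D = 0.66·[ε^1.25·(LQ²/(gh_f))^4.75 + ν·Q^9.4·(L/(gh_f))^5.2]^0.04
LQ²/(gh_f) = 0.03746; L/(gh_f) = 4.484
Term 1 = ε^1.25·(…)^4.75 = 6.70×10^-13; Term 2 = ν·Q^9.4·(…)^5.2 = 4.98×10^-13
D = 0.66·(6.70×10^-13 + 4.98×10^-13)^0.04 = 0.2199 m = 220 mm
Check: V = 2.41 m/s, Re = 4.45×10^5, f = 0.01584, h_f = 34.2 m ≈ 36.6 m ✓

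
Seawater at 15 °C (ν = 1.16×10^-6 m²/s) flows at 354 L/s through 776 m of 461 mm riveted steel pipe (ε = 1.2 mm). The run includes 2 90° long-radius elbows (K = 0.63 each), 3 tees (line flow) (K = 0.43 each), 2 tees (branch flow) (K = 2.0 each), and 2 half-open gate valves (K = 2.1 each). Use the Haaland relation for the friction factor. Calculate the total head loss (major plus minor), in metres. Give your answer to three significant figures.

V = 4Q/(πD²) = 2.121 m/s; V²/2g = 0.2293 m
Re = 8.43×10^5, ε/D = 0.00260 → f = 0.02536 (Haaland)
Major: h_f = f(L/D)·V²/2g = 0.02536·1683·0.2293 = 9.788 m
Minor: ΣK = 10.8; h_m = ΣK·V²/2g = 2.465 m
Total H_L = 9.788 + 2.465 = 12.25 m

H_L ≈ 12.3 m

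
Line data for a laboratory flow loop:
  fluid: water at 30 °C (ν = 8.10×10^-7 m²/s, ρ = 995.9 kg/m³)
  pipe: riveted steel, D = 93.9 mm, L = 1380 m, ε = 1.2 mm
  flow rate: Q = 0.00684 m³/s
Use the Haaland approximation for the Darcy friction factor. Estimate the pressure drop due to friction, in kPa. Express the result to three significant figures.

V = 4Q/(πD²) = 4·0.00684/(π·0.0939²) = 0.9877 m/s
Re = VD/ν = 0.9877·0.0939/8.10×10^-7 = 1.15×10^5 → turbulent
ε/D = 1.2/93.9 = 0.0128
Haaland: f = 0.04176
h_f = f(L/D)V²/(2g) = 0.04176·(1380/0.0939)·0.9877²/(2·9.81) = 30.52 m
Δp = ρg·h_f = 995.9·9.81·30.52 = 298.2 kPa

Δp ≈ 298 kPa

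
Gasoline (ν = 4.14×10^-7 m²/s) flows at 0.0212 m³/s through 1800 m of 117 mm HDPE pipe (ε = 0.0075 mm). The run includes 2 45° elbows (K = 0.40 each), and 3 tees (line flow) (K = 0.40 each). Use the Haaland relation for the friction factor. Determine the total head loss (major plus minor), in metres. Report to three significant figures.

H_L ≈ 42.0 m

V = 4Q/(πD²) = 1.972 m/s; V²/2g = 0.1982 m
Re = 5.57×10^5, ε/D = 6.41×10^-5 → f = 0.01365 (Haaland)
Major: h_f = f(L/D)·V²/2g = 0.01365·15385·0.1982 = 41.61 m
Minor: ΣK = 2.00; h_m = ΣK·V²/2g = 0.3964 m
Total H_L = 41.61 + 0.3964 = 42.01 m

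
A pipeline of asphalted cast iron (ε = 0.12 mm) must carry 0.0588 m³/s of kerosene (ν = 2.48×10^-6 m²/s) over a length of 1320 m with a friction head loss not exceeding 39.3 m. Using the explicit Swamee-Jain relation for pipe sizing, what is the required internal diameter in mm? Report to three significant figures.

D ≈ 184 mm

Swamee-Jain (Type III): D = 0.66·[ε^1.25·(LQ²/(gh_f))^4.75 + ν·Q^9.4·(L/(gh_f))^5.2]^0.04
LQ²/(gh_f) = 0.01184; L/(gh_f) = 3.424
Term 1 = ε^1.25·(…)^4.75 = 8.85×10^-15; Term 2 = ν·Q^9.4·(…)^5.2 = 4.04×10^-15
D = 0.66·(8.85×10^-15 + 4.04×10^-15)^0.04 = 0.1836 m = 184 mm
Check: V = 2.22 m/s, Re = 1.64×10^5, f = 0.02002, h_f = 36.2 m ≈ 39.3 m ✓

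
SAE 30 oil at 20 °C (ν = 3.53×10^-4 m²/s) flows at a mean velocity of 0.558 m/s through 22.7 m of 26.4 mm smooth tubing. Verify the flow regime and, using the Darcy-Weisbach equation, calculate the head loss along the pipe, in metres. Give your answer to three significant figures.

Re = VD/ν = 0.558·0.02640/3.53×10^-4 = 41.7 → laminar (Re < 2300)
f = 64/Re = 1.534
h_f = f(L/D)V²/(2g) = 1.534·(22.7/0.02640)·0.558²/(2·9.81) = 20.93 m

h_f ≈ 20.9 m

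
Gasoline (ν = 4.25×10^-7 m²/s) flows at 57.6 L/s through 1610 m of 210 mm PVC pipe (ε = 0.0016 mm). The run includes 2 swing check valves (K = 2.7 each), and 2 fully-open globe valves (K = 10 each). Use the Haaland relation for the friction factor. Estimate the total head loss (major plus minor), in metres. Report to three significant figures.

V = 4Q/(πD²) = 1.663 m/s; V²/2g = 0.1410 m
Re = 8.22×10^5, ε/D = 7.62×10^-6 → f = 0.01210 (Haaland)
Major: h_f = f(L/D)·V²/2g = 0.01210·7667·0.1410 = 13.07 m
Minor: ΣK = 25.4; h_m = ΣK·V²/2g = 3.580 m
Total H_L = 13.07 + 3.580 = 16.65 m

H_L ≈ 16.7 m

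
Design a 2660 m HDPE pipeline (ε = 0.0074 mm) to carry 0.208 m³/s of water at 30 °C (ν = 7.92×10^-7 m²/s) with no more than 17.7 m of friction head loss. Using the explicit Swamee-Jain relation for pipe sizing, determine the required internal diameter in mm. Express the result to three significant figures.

Swamee-Jain (Type III): D = 0.66·[ε^1.25·(LQ²/(gh_f))^4.75 + ν·Q^9.4·(L/(gh_f))^5.2]^0.04
LQ²/(gh_f) = 0.6628; L/(gh_f) = 15.32
Term 1 = ε^1.25·(…)^4.75 = 5.47×10^-8; Term 2 = ν·Q^9.4·(…)^5.2 = 4.49×10^-7
D = 0.66·(5.47×10^-8 + 4.49×10^-7)^0.04 = 0.3695 m = 369 mm
Check: V = 1.94 m/s, Re = 9.05×10^5, f = 0.01225, h_f = 16.9 m ≈ 17.7 m ✓

D ≈ 369 mm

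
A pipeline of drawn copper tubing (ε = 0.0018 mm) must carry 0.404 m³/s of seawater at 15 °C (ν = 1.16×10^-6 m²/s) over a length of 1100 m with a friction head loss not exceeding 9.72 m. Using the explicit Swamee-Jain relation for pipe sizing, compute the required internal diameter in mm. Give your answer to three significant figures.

Swamee-Jain (Type III): D = 0.66·[ε^1.25·(LQ²/(gh_f))^4.75 + ν·Q^9.4·(L/(gh_f))^5.2]^0.04
LQ²/(gh_f) = 1.883; L/(gh_f) = 11.54
Term 1 = ε^1.25·(…)^4.75 = 1.33×10^-6; Term 2 = ν·Q^9.4·(…)^5.2 = 7.71×10^-5
D = 0.66·(1.33×10^-6 + 7.71×10^-5)^0.04 = 0.4522 m = 452 mm
Check: V = 2.52 m/s, Re = 9.81×10^5, f = 0.01174, h_f = 9.21 m ≈ 9.72 m ✓

D ≈ 452 mm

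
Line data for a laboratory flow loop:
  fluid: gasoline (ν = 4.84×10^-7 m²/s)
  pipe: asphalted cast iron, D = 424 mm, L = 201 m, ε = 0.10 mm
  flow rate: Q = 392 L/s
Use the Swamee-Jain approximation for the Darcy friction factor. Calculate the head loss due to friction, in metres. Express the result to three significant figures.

h_f ≈ 2.73 m

V = 4Q/(πD²) = 4·0.392/(π·0.424²) = 2.776 m/s
Re = VD/ν = 2.776·0.424/4.84×10^-7 = 2.43×10^6 → turbulent
ε/D = 0.10/424 = 2.36×10^-4
Swamee-Jain: f = 0.01465
h_f = f(L/D)V²/(2g) = 0.01465·(201/0.424)·2.776²/(2·9.81) = 2.729 m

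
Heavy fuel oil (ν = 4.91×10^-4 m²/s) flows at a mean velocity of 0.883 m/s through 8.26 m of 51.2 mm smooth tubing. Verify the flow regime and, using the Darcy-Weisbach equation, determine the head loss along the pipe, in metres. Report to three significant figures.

Re = VD/ν = 0.883·0.05120/4.91×10^-4 = 92.1 → laminar (Re < 2300)
f = 64/Re = 0.6951
h_f = f(L/D)V²/(2g) = 0.6951·(8.26/0.05120)·0.883²/(2·9.81) = 4.456 m

h_f ≈ 4.46 m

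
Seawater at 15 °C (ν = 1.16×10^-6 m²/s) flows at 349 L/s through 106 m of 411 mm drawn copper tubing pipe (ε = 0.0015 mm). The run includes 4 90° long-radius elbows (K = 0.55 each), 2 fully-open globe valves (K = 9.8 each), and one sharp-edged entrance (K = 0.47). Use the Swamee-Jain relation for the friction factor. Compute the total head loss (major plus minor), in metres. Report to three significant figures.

H_L ≈ 8.93 m

V = 4Q/(πD²) = 2.631 m/s; V²/2g = 0.3527 m
Re = 9.32×10^5, ε/D = 3.65×10^-6 → f = 0.01183 (Swamee-Jain)
Major: h_f = f(L/D)·V²/2g = 0.01183·257.9·0.3527 = 1.076 m
Minor: ΣK = 22.3; h_m = ΣK·V²/2g = 7.855 m
Total H_L = 1.076 + 7.855 = 8.931 m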